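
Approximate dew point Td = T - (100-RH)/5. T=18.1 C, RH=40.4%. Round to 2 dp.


Td = 18.1 - (100-40.4)/5 = 6.18 C

6.18 C


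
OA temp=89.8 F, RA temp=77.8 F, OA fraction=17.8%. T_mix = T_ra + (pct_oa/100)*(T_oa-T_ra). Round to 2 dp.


T_mix = 77.8 + (17.8/100)*(89.8-77.8) = 79.94 F

79.94 F


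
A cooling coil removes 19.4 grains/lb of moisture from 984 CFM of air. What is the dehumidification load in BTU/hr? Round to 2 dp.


Q = 0.68 * 984 * 19.4 = 12980.93 BTU/hr

12980.93 BTU/hr


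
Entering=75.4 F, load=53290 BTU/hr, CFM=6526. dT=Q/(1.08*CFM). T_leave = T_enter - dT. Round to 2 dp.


dT = 53290/(1.08*6526) = 7.5609
T_leave = 75.4 - 7.5609 = 67.84 F

67.84 F


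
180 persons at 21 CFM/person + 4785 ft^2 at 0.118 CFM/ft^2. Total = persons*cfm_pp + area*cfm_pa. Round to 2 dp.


Total = 180*21 + 4785*0.118 = 4344.63 CFM

4344.63 CFM


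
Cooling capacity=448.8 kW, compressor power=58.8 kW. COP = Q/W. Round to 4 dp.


COP = 448.8 / 58.8 = 7.6327

7.6327


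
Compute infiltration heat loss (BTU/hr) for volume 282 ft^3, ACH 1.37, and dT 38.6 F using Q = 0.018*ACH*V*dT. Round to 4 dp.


Q = 0.018 * 1.37 * 282 * 38.6 = 268.4290 BTU/hr

268.4290 BTU/hr


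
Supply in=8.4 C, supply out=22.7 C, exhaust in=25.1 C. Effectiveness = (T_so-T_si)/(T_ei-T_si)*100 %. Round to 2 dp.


eff = (22.7-8.4)/(25.1-8.4)*100 = 85.63 %

85.63 %


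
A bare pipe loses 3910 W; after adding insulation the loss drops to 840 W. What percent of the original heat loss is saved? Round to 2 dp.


Savings = ((3910-840)/3910)*100 = 78.52 %

78.52 %


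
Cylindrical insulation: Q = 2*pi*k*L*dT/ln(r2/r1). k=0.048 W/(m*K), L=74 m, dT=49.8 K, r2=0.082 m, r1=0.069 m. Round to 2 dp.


Q = 2*pi*0.048*74*49.8/ln(0.082/0.069) = 6438.86 W

6438.86 W


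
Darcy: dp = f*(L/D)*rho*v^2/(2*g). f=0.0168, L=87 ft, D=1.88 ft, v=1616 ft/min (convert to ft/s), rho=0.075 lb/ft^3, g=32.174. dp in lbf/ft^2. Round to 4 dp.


v_fps = 1616/60 = 26.9333 ft/s
dp = 0.0168*(87/1.88)*0.075*26.9333^2/(2*32.174) = 0.6573 lbf/ft^2

0.6573 lbf/ft^2


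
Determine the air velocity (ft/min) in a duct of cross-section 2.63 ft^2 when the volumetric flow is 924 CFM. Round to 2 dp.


V = 924 / 2.63 = 351.33 ft/min

351.33 ft/min


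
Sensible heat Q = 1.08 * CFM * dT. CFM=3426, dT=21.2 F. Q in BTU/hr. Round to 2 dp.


Q = 1.08 * 3426 * 21.2 = 78441.70 BTU/hr

78441.70 BTU/hr


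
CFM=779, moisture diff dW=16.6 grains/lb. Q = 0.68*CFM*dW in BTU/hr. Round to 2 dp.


Q = 0.68 * 779 * 16.6 = 8793.35 BTU/hr

8793.35 BTU/hr


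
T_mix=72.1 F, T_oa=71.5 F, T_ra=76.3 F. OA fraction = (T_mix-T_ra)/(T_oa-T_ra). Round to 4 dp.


frac = (72.1 - 76.3) / (71.5 - 76.3) = 0.8750

0.8750


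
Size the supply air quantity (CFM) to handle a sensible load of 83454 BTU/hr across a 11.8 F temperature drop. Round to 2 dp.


CFM = 83454 / (1.08 * 11.8) = 6548.49

6548.49 CFM


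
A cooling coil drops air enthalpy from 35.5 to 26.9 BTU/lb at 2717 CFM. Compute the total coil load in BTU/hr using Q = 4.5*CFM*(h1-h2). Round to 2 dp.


Q = 4.5 * 2717 * (35.5 - 26.9) = 105147.90 BTU/hr

105147.90 BTU/hr


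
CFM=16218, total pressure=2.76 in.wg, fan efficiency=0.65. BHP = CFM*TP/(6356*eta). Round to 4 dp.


BHP = 16218 * 2.76 / (6356 * 0.65) = 10.8345 hp

10.8345 hp


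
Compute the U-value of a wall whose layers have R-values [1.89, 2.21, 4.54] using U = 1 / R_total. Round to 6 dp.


R_total = 1.89 + 2.21 + 4.54 = 8.64
U = 1/8.64 = 0.115741

0.115741


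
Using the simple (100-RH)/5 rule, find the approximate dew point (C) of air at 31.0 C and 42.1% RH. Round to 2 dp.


Td = 31.0 - (100-42.1)/5 = 19.42 C

19.42 C


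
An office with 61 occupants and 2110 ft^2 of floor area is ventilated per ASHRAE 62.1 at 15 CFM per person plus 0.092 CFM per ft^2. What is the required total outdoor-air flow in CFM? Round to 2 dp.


Total = 61*15 + 2110*0.092 = 1109.12 CFM

1109.12 CFM


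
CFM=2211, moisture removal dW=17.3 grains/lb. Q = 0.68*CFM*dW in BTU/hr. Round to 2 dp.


Q = 0.68 * 2211 * 17.3 = 26010.20 BTU/hr

26010.20 BTU/hr


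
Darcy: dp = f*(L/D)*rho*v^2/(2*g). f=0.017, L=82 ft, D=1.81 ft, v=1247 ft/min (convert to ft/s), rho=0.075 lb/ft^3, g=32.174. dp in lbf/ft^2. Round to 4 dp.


v_fps = 1247/60 = 20.7833 ft/s
dp = 0.017*(82/1.81)*0.075*20.7833^2/(2*32.174) = 0.3877 lbf/ft^2

0.3877 lbf/ft^2


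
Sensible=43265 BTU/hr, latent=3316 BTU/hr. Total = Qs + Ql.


Qt = 43265 + 3316 = 46581 BTU/hr

46581 BTU/hr


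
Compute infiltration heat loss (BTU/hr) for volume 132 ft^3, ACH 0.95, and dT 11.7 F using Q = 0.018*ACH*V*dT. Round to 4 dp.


Q = 0.018 * 0.95 * 132 * 11.7 = 26.4092 BTU/hr

26.4092 BTU/hr


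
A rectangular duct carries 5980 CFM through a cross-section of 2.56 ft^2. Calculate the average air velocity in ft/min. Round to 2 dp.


V = 5980 / 2.56 = 2335.94 ft/min

2335.94 ft/min


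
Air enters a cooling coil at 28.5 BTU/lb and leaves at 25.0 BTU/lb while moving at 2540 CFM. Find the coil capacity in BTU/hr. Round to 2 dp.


Q = 4.5 * 2540 * (28.5 - 25.0) = 40005.00 BTU/hr

40005.00 BTU/hr


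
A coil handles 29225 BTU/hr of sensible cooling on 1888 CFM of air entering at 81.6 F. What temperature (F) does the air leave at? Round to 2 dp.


dT = 29225/(1.08*1888) = 14.3327
T_leave = 81.6 - 14.3327 = 67.27 F

67.27 F


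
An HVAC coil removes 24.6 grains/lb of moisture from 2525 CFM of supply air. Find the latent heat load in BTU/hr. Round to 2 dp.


Q = 0.68 * 2525 * 24.6 = 42238.20 BTU/hr

42238.20 BTU/hr


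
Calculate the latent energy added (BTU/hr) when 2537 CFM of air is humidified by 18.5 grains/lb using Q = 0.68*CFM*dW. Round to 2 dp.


Q = 0.68 * 2537 * 18.5 = 31915.46 BTU/hr

31915.46 BTU/hr


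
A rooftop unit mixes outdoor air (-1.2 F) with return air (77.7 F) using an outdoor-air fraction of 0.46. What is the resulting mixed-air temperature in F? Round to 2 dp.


T_mix = 0.46*(-1.2) + 0.54*77.7 = 41.41 F

41.41 F


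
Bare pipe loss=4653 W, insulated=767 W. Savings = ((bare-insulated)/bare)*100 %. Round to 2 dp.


Savings = ((4653-767)/4653)*100 = 83.52 %

83.52 %


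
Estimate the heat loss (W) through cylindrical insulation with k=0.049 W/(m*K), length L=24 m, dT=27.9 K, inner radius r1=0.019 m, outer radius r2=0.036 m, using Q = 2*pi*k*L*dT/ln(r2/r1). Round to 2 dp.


Q = 2*pi*0.049*24*27.9/ln(0.036/0.019) = 322.58 W

322.58 W


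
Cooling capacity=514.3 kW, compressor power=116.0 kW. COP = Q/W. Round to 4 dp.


COP = 514.3 / 116.0 = 4.4336

4.4336


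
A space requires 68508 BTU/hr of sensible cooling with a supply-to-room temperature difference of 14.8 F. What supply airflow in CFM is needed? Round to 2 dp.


CFM = 68508 / (1.08 * 14.8) = 4286.04

4286.04 CFM


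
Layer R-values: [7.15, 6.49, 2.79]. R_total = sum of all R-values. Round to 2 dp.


R_total = 7.15 + 6.49 + 2.79 = 16.43

16.43


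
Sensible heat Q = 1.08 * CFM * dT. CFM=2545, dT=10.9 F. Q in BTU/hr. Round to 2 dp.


Q = 1.08 * 2545 * 10.9 = 29959.74 BTU/hr

29959.74 BTU/hr


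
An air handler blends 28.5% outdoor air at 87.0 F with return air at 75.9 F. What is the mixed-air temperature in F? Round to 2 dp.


T_mix = 75.9 + (28.5/100)*(87.0-75.9) = 79.06 F

79.06 F


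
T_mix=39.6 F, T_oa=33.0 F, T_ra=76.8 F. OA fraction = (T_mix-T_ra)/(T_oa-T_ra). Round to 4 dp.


frac = (39.6 - 76.8) / (33.0 - 76.8) = 0.8493

0.8493


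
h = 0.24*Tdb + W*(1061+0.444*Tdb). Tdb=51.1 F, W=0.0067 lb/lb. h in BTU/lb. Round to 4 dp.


h = 0.24*51.1 + 0.0067*(1061+0.444*51.1) = 19.5247 BTU/lb

19.5247 BTU/lb


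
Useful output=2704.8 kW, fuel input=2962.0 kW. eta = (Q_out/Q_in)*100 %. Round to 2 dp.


eta = (2704.8/2962.0)*100 = 91.32 %

91.32 %


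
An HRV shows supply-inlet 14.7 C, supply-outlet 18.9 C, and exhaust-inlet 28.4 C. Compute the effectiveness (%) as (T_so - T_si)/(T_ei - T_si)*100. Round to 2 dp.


eff = (18.9-14.7)/(28.4-14.7)*100 = 30.66 %

30.66 %


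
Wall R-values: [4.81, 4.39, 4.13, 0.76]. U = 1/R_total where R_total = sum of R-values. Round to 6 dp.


R_total = 4.81 + 4.39 + 4.13 + 0.76 = 14.09
U = 1/14.09 = 0.070972

0.070972


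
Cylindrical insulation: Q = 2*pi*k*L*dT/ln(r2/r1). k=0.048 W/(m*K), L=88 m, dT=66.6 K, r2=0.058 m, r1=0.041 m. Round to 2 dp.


Q = 2*pi*0.048*88*66.6/ln(0.058/0.041) = 5095.77 W

5095.77 W


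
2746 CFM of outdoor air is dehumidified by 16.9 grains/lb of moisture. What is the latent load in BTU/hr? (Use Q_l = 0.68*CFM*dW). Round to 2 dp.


Q = 0.68 * 2746 * 16.9 = 31557.03 BTU/hr

31557.03 BTU/hr


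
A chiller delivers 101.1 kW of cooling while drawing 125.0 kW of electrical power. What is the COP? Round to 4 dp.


COP = 101.1 / 125.0 = 0.8088

0.8088


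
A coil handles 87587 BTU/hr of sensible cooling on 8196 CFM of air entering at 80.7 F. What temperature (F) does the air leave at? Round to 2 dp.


dT = 87587/(1.08*8196) = 9.8950
T_leave = 80.7 - 9.8950 = 70.81 F

70.81 F


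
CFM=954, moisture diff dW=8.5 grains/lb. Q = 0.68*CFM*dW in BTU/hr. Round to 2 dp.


Q = 0.68 * 954 * 8.5 = 5514.12 BTU/hr

5514.12 BTU/hr


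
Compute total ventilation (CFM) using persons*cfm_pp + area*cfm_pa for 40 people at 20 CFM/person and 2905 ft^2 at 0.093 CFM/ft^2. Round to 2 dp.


Total = 40*20 + 2905*0.093 = 1070.17 CFM

1070.17 CFM


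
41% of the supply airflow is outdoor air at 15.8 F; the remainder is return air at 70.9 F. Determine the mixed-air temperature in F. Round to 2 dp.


T_mix = 0.41*15.8 + 0.59*70.9 = 48.31 F

48.31 F


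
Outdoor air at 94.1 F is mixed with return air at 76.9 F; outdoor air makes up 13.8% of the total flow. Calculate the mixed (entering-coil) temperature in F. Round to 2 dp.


T_mix = 76.9 + (13.8/100)*(94.1-76.9) = 79.27 F

79.27 F


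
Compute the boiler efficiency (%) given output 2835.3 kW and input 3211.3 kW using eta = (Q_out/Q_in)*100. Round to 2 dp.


eta = (2835.3/3211.3)*100 = 88.29 %

88.29 %


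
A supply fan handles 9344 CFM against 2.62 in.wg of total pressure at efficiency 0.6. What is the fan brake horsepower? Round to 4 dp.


BHP = 9344 * 2.62 / (6356 * 0.6) = 6.4195 hp

6.4195 hp


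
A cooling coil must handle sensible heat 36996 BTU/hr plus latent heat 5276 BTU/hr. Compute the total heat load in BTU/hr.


Qt = 36996 + 5276 = 42272 BTU/hr

42272 BTU/hr


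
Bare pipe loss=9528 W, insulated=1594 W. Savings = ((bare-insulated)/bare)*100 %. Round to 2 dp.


Savings = ((9528-1594)/9528)*100 = 83.27 %

83.27 %


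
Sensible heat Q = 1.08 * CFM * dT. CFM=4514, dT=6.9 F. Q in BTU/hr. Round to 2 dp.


Q = 1.08 * 4514 * 6.9 = 33638.33 BTU/hr

33638.33 BTU/hr


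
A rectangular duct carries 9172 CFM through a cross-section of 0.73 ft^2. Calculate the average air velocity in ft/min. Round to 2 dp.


V = 9172 / 0.73 = 12564.38 ft/min

12564.38 ft/min


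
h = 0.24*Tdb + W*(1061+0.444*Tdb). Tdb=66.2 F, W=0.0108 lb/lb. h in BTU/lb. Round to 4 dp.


h = 0.24*66.2 + 0.0108*(1061+0.444*66.2) = 27.6642 BTU/lb

27.6642 BTU/lb


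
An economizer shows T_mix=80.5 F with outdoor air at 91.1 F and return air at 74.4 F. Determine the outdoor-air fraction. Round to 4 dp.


frac = (80.5 - 74.4) / (91.1 - 74.4) = 0.3653

0.3653


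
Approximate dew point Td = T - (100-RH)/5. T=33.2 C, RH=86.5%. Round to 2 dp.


Td = 33.2 - (100-86.5)/5 = 30.50 C

30.50 C


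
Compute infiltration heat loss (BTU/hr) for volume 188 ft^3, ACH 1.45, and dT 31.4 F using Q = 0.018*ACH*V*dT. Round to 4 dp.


Q = 0.018 * 1.45 * 188 * 31.4 = 154.0735 BTU/hr

154.0735 BTU/hr


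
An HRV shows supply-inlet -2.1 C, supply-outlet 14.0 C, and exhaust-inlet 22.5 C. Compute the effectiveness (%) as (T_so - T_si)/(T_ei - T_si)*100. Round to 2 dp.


eff = (14.0-(-2.1))/(22.5-(-2.1))*100 = 65.45 %

65.45 %


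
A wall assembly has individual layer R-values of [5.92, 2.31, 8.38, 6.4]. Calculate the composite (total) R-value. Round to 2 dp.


R_total = 5.92 + 2.31 + 8.38 + 6.4 = 23.01

23.01


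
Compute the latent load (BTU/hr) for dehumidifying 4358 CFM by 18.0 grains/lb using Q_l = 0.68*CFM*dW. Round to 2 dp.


Q = 0.68 * 4358 * 18.0 = 53341.92 BTU/hr

53341.92 BTU/hr


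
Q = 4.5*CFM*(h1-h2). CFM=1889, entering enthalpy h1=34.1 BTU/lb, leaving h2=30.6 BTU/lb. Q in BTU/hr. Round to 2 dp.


Q = 4.5 * 1889 * (34.1 - 30.6) = 29751.75 BTU/hr

29751.75 BTU/hr


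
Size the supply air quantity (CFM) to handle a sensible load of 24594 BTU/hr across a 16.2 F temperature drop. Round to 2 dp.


CFM = 24594 / (1.08 * 16.2) = 1405.69

1405.69 CFM


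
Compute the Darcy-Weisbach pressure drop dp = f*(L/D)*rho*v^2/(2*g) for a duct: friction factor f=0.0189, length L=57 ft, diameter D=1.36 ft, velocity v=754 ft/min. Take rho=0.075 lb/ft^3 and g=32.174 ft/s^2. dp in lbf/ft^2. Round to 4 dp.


v_fps = 754/60 = 12.5667 ft/s
dp = 0.0189*(57/1.36)*0.075*12.5667^2/(2*32.174) = 0.1458 lbf/ft^2

0.1458 lbf/ft^2


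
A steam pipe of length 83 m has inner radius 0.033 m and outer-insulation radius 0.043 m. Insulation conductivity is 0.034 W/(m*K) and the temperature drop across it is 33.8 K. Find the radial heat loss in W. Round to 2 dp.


Q = 2*pi*0.034*83*33.8/ln(0.043/0.033) = 2264.18 W

2264.18 W


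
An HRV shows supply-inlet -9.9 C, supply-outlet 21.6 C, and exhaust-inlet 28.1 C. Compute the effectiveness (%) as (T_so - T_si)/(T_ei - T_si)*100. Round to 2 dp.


eff = (21.6-(-9.9))/(28.1-(-9.9))*100 = 82.89 %

82.89 %


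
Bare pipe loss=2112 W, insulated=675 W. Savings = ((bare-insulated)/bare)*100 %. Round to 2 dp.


Savings = ((2112-675)/2112)*100 = 68.04 %

68.04 %


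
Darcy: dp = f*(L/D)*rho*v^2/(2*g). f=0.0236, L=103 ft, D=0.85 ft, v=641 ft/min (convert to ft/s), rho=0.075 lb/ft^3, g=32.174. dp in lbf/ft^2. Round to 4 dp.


v_fps = 641/60 = 10.6833 ft/s
dp = 0.0236*(103/0.85)*0.075*10.6833^2/(2*32.174) = 0.3804 lbf/ft^2

0.3804 lbf/ft^2


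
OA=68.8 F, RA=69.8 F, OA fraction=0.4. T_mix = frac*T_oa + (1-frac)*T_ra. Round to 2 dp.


T_mix = 0.4*68.8 + 0.6*69.8 = 69.40 F

69.40 F


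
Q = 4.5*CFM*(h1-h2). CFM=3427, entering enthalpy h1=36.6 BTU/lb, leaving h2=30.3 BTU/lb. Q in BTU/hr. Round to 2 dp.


Q = 4.5 * 3427 * (36.6 - 30.3) = 97155.45 BTU/hr

97155.45 BTU/hr


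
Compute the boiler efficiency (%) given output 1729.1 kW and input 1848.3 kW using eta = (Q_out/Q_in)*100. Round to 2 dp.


eta = (1729.1/1848.3)*100 = 93.55 %

93.55 %


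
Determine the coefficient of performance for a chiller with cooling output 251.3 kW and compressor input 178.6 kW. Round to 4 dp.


COP = 251.3 / 178.6 = 1.4071

1.4071


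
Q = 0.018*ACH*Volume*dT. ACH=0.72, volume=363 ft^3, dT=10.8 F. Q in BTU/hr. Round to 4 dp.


Q = 0.018 * 0.72 * 363 * 10.8 = 50.8084 BTU/hr

50.8084 BTU/hr


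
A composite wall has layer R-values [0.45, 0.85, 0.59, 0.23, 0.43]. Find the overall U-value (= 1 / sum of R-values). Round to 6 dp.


R_total = 0.45 + 0.85 + 0.59 + 0.23 + 0.43 = 2.55
U = 1/2.55 = 0.392157

0.392157


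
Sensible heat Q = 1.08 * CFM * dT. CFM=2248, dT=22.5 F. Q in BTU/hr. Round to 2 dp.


Q = 1.08 * 2248 * 22.5 = 54626.40 BTU/hr

54626.40 BTU/hr


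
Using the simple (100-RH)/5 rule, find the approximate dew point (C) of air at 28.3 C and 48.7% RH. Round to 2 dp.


Td = 28.3 - (100-48.7)/5 = 18.04 C

18.04 C


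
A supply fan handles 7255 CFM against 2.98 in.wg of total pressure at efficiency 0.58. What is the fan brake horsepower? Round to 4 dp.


BHP = 7255 * 2.98 / (6356 * 0.58) = 5.8646 hp

5.8646 hp


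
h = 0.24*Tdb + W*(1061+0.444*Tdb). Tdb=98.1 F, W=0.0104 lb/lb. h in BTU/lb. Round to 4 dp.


h = 0.24*98.1 + 0.0104*(1061+0.444*98.1) = 35.0314 BTU/lb

35.0314 BTU/lb


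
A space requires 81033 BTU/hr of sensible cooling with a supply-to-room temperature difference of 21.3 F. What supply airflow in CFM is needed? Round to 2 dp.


CFM = 81033 / (1.08 * 21.3) = 3522.56

3522.56 CFM


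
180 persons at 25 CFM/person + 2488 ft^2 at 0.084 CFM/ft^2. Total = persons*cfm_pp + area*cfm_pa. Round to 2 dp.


Total = 180*25 + 2488*0.084 = 4708.99 CFM

4708.99 CFM


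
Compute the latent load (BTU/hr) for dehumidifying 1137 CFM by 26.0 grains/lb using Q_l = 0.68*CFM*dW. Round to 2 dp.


Q = 0.68 * 1137 * 26.0 = 20102.16 BTU/hr

20102.16 BTU/hr


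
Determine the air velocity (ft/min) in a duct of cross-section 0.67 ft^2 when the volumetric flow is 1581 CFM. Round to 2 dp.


V = 1581 / 0.67 = 2359.70 ft/min

2359.70 ft/min


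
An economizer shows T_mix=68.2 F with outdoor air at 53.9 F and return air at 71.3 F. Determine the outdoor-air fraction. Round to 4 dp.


frac = (68.2 - 71.3) / (53.9 - 71.3) = 0.1782

0.1782


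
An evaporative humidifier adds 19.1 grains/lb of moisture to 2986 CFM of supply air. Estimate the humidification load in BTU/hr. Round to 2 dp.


Q = 0.68 * 2986 * 19.1 = 38782.17 BTU/hr

38782.17 BTU/hr


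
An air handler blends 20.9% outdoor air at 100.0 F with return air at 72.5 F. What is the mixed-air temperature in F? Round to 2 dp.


T_mix = 72.5 + (20.9/100)*(100.0-72.5) = 78.25 F

78.25 F


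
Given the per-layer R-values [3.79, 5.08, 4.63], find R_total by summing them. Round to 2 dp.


R_total = 3.79 + 5.08 + 4.63 = 13.50

13.50


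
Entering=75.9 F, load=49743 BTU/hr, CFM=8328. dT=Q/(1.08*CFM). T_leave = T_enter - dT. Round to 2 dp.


dT = 49743/(1.08*8328) = 5.5305
T_leave = 75.9 - 5.5305 = 70.37 F

70.37 F


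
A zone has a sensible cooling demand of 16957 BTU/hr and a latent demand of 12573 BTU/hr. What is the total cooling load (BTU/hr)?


Qt = 16957 + 12573 = 29530 BTU/hr

29530 BTU/hr


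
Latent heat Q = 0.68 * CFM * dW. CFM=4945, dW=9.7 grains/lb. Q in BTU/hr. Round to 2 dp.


Q = 0.68 * 4945 * 9.7 = 32617.22 BTU/hr

32617.22 BTU/hr


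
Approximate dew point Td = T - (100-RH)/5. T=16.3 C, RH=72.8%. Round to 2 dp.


Td = 16.3 - (100-72.8)/5 = 10.86 C

10.86 C


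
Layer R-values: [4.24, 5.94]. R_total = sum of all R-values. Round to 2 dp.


R_total = 4.24 + 5.94 = 10.18

10.18


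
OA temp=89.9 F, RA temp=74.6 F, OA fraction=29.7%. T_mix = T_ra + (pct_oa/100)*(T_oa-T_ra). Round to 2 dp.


T_mix = 74.6 + (29.7/100)*(89.9-74.6) = 79.14 F

79.14 F


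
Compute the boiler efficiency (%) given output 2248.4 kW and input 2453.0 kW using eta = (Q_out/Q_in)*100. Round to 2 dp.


eta = (2248.4/2453.0)*100 = 91.66 %

91.66 %


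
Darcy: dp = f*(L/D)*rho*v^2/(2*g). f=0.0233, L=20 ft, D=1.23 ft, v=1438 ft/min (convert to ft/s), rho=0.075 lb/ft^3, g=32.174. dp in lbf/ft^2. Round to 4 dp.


v_fps = 1438/60 = 23.9667 ft/s
dp = 0.0233*(20/1.23)*0.075*23.9667^2/(2*32.174) = 0.2536 lbf/ft^2

0.2536 lbf/ft^2


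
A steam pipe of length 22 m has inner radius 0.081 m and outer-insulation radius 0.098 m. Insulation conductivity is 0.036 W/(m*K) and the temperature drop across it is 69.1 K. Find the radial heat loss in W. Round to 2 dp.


Q = 2*pi*0.036*22*69.1/ln(0.098/0.081) = 1804.87 W

1804.87 W


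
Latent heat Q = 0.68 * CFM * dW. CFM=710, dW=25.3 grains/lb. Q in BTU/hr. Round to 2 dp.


Q = 0.68 * 710 * 25.3 = 12214.84 BTU/hr

12214.84 BTU/hr


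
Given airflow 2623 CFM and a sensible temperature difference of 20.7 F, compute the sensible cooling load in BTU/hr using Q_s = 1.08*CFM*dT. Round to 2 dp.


Q = 1.08 * 2623 * 20.7 = 58639.79 BTU/hr

58639.79 BTU/hr


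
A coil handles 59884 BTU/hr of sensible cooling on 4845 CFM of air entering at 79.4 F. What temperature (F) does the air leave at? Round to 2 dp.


dT = 59884/(1.08*4845) = 11.4444
T_leave = 79.4 - 11.4444 = 67.96 F

67.96 F


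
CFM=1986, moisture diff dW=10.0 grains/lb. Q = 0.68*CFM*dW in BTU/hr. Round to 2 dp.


Q = 0.68 * 1986 * 10.0 = 13504.80 BTU/hr

13504.80 BTU/hr


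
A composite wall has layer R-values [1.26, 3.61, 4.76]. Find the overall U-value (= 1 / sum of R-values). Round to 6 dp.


R_total = 1.26 + 3.61 + 4.76 = 9.63
U = 1/9.63 = 0.103842

0.103842


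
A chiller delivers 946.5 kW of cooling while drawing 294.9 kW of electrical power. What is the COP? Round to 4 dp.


COP = 946.5 / 294.9 = 3.2096

3.2096


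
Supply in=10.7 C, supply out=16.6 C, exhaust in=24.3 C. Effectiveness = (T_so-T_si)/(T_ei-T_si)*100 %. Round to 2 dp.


eff = (16.6-10.7)/(24.3-10.7)*100 = 43.38 %

43.38 %


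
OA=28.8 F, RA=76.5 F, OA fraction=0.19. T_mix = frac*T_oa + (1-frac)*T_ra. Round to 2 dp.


T_mix = 0.19*28.8 + 0.81*76.5 = 67.44 F

67.44 F


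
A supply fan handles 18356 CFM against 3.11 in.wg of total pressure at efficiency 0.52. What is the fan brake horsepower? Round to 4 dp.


BHP = 18356 * 3.11 / (6356 * 0.52) = 17.2723 hp

17.2723 hp


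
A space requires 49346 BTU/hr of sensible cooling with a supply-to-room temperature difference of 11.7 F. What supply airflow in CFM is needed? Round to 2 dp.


CFM = 49346 / (1.08 * 11.7) = 3905.19

3905.19 CFM


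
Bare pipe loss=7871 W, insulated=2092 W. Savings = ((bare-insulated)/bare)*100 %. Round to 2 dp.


Savings = ((7871-2092)/7871)*100 = 73.42 %

73.42 %


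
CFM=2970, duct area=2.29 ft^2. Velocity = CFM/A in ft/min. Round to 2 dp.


V = 2970 / 2.29 = 1296.94 ft/min

1296.94 ft/min


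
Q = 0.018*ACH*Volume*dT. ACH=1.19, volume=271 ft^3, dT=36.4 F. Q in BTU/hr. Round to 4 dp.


Q = 0.018 * 1.19 * 271 * 36.4 = 211.2954 BTU/hr

211.2954 BTU/hr


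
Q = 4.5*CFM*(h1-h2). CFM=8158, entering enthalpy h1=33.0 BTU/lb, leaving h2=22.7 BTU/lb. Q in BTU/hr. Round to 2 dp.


Q = 4.5 * 8158 * (33.0 - 22.7) = 378123.30 BTU/hr

378123.30 BTU/hr


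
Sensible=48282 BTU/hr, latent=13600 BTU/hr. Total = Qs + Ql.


Qt = 48282 + 13600 = 61882 BTU/hr

61882 BTU/hr


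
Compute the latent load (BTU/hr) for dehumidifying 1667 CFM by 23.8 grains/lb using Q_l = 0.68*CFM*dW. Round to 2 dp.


Q = 0.68 * 1667 * 23.8 = 26978.73 BTU/hr

26978.73 BTU/hr


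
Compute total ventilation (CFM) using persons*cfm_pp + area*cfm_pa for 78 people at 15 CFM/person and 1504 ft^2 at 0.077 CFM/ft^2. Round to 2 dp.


Total = 78*15 + 1504*0.077 = 1285.81 CFM

1285.81 CFM


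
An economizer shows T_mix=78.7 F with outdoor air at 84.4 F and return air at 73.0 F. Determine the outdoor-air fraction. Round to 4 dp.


frac = (78.7 - 73.0) / (84.4 - 73.0) = 0.5000

0.5000


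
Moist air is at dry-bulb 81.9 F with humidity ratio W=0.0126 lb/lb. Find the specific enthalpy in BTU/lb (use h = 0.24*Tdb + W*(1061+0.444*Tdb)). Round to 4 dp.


h = 0.24*81.9 + 0.0126*(1061+0.444*81.9) = 33.4828 BTU/lb

33.4828 BTU/lb


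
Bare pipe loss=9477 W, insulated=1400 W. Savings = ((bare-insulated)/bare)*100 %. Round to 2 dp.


Savings = ((9477-1400)/9477)*100 = 85.23 %

85.23 %


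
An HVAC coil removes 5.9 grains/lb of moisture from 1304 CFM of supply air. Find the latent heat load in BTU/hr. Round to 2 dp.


Q = 0.68 * 1304 * 5.9 = 5231.65 BTU/hr

5231.65 BTU/hr


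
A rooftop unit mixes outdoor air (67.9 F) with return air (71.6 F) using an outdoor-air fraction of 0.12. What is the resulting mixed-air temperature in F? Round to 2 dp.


T_mix = 0.12*67.9 + 0.88*71.6 = 71.16 F

71.16 F


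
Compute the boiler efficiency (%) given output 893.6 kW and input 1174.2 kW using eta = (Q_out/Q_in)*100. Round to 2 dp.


eta = (893.6/1174.2)*100 = 76.10 %

76.10 %


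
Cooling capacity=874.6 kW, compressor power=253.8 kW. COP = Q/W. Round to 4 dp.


COP = 874.6 / 253.8 = 3.4460

3.4460


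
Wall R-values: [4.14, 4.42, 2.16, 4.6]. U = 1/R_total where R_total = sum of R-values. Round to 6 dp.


R_total = 4.14 + 4.42 + 2.16 + 4.6 = 15.32
U = 1/15.32 = 0.065274

0.065274


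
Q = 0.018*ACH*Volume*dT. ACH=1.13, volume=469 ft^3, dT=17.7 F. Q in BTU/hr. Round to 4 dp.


Q = 0.018 * 1.13 * 469 * 17.7 = 168.8484 BTU/hr

168.8484 BTU/hr


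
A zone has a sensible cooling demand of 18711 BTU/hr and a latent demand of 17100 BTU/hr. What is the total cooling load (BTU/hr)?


Qt = 18711 + 17100 = 35811 BTU/hr

35811 BTU/hr


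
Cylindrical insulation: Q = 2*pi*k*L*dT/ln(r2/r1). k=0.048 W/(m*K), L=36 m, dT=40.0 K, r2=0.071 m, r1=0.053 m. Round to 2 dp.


Q = 2*pi*0.048*36*40.0/ln(0.071/0.053) = 1485.33 W

1485.33 W


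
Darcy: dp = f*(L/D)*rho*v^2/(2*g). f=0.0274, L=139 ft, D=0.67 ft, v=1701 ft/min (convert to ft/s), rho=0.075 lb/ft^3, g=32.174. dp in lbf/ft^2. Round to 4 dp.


v_fps = 1701/60 = 28.35 ft/s
dp = 0.0274*(139/0.67)*0.075*28.35^2/(2*32.174) = 5.3250 lbf/ft^2

5.3250 lbf/ft^2


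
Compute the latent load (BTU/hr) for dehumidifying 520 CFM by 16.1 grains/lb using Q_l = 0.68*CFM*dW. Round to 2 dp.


Q = 0.68 * 520 * 16.1 = 5692.96 BTU/hr

5692.96 BTU/hr


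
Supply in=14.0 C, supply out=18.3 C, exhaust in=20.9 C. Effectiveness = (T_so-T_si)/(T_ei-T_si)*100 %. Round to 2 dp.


eff = (18.3-14.0)/(20.9-14.0)*100 = 62.32 %

62.32 %


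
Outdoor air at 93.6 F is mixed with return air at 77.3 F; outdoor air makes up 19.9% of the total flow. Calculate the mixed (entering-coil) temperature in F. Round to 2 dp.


T_mix = 77.3 + (19.9/100)*(93.6-77.3) = 80.54 F

80.54 F


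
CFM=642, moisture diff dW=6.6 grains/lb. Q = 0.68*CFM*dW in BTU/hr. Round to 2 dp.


Q = 0.68 * 642 * 6.6 = 2881.30 BTU/hr

2881.30 BTU/hr


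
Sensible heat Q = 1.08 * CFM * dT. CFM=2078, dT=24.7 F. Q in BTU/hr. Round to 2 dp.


Q = 1.08 * 2078 * 24.7 = 55432.73 BTU/hr

55432.73 BTU/hr


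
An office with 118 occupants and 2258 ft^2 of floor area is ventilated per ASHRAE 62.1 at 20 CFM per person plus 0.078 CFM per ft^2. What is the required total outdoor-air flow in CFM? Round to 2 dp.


Total = 118*20 + 2258*0.078 = 2536.12 CFM

2536.12 CFM


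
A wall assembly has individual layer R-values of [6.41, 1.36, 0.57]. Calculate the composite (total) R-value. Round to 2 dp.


R_total = 6.41 + 1.36 + 0.57 = 8.34

8.34


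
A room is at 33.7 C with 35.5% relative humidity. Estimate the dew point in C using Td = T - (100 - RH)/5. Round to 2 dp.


Td = 33.7 - (100-35.5)/5 = 20.80 C

20.80 C


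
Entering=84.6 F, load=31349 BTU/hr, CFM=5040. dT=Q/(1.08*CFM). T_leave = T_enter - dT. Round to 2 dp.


dT = 31349/(1.08*5040) = 5.7593
T_leave = 84.6 - 5.7593 = 78.84 F

78.84 F


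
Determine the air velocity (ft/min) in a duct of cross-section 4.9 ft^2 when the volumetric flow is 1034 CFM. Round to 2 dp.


V = 1034 / 4.9 = 211.02 ft/min

211.02 ft/min


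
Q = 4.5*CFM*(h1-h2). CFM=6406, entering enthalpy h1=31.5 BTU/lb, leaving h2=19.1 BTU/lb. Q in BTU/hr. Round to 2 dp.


Q = 4.5 * 6406 * (31.5 - 19.1) = 357454.80 BTU/hr

357454.80 BTU/hr


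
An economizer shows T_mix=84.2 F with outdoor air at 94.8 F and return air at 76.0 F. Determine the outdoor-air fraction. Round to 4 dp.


frac = (84.2 - 76.0) / (94.8 - 76.0) = 0.4362

0.4362


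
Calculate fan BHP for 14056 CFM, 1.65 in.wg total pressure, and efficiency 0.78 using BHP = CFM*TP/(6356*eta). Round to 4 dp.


BHP = 14056 * 1.65 / (6356 * 0.78) = 4.6781 hp

4.6781 hp


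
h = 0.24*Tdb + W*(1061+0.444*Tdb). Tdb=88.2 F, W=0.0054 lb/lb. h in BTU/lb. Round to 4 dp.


h = 0.24*88.2 + 0.0054*(1061+0.444*88.2) = 27.1089 BTU/lb

27.1089 BTU/lb


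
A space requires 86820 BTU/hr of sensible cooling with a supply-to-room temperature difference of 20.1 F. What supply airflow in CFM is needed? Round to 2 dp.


CFM = 86820 / (1.08 * 20.1) = 3999.45

3999.45 CFM


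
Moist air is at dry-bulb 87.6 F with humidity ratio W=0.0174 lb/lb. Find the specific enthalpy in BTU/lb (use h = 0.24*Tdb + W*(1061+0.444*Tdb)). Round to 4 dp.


h = 0.24*87.6 + 0.0174*(1061+0.444*87.6) = 40.1622 BTU/lb

40.1622 BTU/lb


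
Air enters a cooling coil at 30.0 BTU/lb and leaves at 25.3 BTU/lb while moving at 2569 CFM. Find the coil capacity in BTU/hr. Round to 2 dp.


Q = 4.5 * 2569 * (30.0 - 25.3) = 54334.35 BTU/hr

54334.35 BTU/hr


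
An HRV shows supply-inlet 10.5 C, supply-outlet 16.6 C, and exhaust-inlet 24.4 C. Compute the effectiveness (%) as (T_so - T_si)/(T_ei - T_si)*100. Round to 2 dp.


eff = (16.6-10.5)/(24.4-10.5)*100 = 43.88 %

43.88 %


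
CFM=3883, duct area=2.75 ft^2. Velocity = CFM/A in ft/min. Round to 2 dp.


V = 3883 / 2.75 = 1412.00 ft/min

1412.00 ft/min


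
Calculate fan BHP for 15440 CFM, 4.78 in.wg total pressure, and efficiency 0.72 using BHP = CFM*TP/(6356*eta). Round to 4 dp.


BHP = 15440 * 4.78 / (6356 * 0.72) = 16.1272 hp

16.1272 hp


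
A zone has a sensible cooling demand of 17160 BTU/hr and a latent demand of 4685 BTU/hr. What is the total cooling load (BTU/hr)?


Qt = 17160 + 4685 = 21845 BTU/hr

21845 BTU/hr


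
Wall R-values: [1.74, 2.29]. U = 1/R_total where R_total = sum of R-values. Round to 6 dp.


R_total = 1.74 + 2.29 = 4.03
U = 1/4.03 = 0.248139

0.248139


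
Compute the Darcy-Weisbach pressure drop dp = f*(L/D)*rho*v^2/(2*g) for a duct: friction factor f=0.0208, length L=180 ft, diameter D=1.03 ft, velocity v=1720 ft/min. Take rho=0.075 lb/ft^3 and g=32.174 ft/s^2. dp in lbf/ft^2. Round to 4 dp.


v_fps = 1720/60 = 28.6667 ft/s
dp = 0.0208*(180/1.03)*0.075*28.6667^2/(2*32.174) = 3.4816 lbf/ft^2

3.4816 lbf/ft^2


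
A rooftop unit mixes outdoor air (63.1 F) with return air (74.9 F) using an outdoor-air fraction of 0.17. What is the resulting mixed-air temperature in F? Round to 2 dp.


T_mix = 0.17*63.1 + 0.83*74.9 = 72.89 F

72.89 F


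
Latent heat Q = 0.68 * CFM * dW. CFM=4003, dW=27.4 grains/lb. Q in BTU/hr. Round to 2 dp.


Q = 0.68 * 4003 * 27.4 = 74583.90 BTU/hr

74583.90 BTU/hr


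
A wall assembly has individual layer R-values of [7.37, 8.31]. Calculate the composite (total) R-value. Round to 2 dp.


R_total = 7.37 + 8.31 = 15.68

15.68


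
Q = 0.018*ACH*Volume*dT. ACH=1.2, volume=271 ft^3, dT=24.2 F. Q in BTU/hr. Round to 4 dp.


Q = 0.018 * 1.2 * 271 * 24.2 = 141.6571 BTU/hr

141.6571 BTU/hr


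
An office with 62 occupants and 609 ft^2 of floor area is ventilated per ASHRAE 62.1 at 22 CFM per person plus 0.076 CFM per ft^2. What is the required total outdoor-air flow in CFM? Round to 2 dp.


Total = 62*22 + 609*0.076 = 1410.28 CFM

1410.28 CFM


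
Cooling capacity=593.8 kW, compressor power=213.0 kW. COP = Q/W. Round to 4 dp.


COP = 593.8 / 213.0 = 2.7878

2.7878


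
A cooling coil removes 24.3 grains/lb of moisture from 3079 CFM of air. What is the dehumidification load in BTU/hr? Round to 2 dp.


Q = 0.68 * 3079 * 24.3 = 50877.40 BTU/hr

50877.40 BTU/hr


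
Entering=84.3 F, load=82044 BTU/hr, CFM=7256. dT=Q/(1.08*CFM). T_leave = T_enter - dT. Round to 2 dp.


dT = 82044/(1.08*7256) = 10.4695
T_leave = 84.3 - 10.4695 = 73.83 F

73.83 F


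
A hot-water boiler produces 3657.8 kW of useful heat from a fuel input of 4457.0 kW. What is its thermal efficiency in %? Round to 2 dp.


eta = (3657.8/4457.0)*100 = 82.07 %

82.07 %


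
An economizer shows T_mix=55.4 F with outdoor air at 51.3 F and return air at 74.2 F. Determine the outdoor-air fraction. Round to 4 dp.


frac = (55.4 - 74.2) / (51.3 - 74.2) = 0.8210

0.8210


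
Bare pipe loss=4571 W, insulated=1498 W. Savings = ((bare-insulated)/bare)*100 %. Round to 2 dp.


Savings = ((4571-1498)/4571)*100 = 67.23 %

67.23 %


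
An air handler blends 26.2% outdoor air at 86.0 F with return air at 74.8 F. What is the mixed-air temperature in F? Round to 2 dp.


T_mix = 74.8 + (26.2/100)*(86.0-74.8) = 77.73 F

77.73 F


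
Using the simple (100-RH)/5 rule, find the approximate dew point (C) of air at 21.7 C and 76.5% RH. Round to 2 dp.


Td = 21.7 - (100-76.5)/5 = 17.00 C

17.00 C


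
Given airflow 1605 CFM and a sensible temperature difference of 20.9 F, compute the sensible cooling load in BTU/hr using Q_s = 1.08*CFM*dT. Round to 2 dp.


Q = 1.08 * 1605 * 20.9 = 36228.06 BTU/hr

36228.06 BTU/hr


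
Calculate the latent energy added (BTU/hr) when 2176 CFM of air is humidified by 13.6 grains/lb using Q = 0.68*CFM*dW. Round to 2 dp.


Q = 0.68 * 2176 * 13.6 = 20123.65 BTU/hr

20123.65 BTU/hr


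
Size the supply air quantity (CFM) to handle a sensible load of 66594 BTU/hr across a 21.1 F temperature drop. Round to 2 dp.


CFM = 66594 / (1.08 * 21.1) = 2922.33

2922.33 CFM


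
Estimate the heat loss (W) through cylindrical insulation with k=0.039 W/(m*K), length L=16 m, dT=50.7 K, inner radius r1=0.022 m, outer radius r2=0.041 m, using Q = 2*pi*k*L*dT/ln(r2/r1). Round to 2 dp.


Q = 2*pi*0.039*16*50.7/ln(0.041/0.022) = 319.31 W

319.31 W


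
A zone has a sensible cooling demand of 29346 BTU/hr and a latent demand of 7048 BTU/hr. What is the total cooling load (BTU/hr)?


Qt = 29346 + 7048 = 36394 BTU/hr

36394 BTU/hr


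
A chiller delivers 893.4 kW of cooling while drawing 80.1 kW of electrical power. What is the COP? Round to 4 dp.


COP = 893.4 / 80.1 = 11.1536

11.1536


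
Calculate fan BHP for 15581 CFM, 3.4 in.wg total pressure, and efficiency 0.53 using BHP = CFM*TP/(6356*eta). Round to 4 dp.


BHP = 15581 * 3.4 / (6356 * 0.53) = 15.7259 hp

15.7259 hp


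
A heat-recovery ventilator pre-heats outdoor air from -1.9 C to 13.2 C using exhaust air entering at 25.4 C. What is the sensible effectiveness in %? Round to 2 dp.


eff = (13.2-(-1.9))/(25.4-(-1.9))*100 = 55.31 %

55.31 %


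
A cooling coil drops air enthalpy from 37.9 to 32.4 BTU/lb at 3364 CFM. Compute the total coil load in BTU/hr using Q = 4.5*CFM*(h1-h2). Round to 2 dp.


Q = 4.5 * 3364 * (37.9 - 32.4) = 83259.00 BTU/hr

83259.00 BTU/hr


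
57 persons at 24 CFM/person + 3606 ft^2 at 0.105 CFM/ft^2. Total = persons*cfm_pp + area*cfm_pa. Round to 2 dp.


Total = 57*24 + 3606*0.105 = 1746.63 CFM

1746.63 CFM


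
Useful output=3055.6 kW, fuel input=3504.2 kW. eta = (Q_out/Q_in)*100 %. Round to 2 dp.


eta = (3055.6/3504.2)*100 = 87.20 %

87.20 %


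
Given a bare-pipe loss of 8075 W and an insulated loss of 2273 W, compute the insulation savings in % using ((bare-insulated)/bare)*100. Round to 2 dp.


Savings = ((8075-2273)/8075)*100 = 71.85 %

71.85 %


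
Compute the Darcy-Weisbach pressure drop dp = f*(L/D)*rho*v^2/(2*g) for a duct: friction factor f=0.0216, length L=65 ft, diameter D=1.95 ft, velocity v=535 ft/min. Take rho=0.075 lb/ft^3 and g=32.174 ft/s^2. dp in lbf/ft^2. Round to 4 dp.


v_fps = 535/60 = 8.9167 ft/s
dp = 0.0216*(65/1.95)*0.075*8.9167^2/(2*32.174) = 0.0667 lbf/ft^2

0.0667 lbf/ft^2


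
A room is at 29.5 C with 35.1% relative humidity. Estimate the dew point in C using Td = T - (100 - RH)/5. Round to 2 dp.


Td = 29.5 - (100-35.1)/5 = 16.52 C

16.52 C


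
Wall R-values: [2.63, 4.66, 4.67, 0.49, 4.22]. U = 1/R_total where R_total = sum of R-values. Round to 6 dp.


R_total = 2.63 + 4.66 + 4.67 + 0.49 + 4.22 = 16.67
U = 1/16.67 = 0.059988

0.059988


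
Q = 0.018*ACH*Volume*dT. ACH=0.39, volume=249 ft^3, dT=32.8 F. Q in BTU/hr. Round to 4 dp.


Q = 0.018 * 0.39 * 249 * 32.8 = 57.3337 BTU/hr

57.3337 BTU/hr


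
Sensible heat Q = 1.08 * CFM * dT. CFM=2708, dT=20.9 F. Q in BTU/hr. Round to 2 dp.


Q = 1.08 * 2708 * 20.9 = 61124.98 BTU/hr

61124.98 BTU/hr


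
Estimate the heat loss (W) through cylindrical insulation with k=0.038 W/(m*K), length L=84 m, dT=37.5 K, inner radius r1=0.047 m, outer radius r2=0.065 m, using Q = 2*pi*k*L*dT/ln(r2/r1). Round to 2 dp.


Q = 2*pi*0.038*84*37.5/ln(0.065/0.047) = 2319.57 W

2319.57 W


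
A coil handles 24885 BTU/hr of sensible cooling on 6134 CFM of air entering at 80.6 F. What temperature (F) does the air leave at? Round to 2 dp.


dT = 24885/(1.08*6134) = 3.7564
T_leave = 80.6 - 3.7564 = 76.84 F

76.84 F


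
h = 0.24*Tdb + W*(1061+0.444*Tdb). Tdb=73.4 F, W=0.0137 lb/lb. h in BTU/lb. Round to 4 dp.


h = 0.24*73.4 + 0.0137*(1061+0.444*73.4) = 32.5982 BTU/lb

32.5982 BTU/lb


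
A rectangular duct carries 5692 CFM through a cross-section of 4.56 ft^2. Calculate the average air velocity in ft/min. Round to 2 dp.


V = 5692 / 4.56 = 1248.25 ft/min

1248.25 ft/min


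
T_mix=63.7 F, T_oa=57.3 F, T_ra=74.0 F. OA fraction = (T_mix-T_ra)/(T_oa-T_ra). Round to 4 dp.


frac = (63.7 - 74.0) / (57.3 - 74.0) = 0.6168

0.6168


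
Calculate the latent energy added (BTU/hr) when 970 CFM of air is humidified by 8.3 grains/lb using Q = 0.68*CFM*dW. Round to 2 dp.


Q = 0.68 * 970 * 8.3 = 5474.68 BTU/hr

5474.68 BTU/hr


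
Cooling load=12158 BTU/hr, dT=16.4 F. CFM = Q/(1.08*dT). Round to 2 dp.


CFM = 12158 / (1.08 * 16.4) = 686.43

686.43 CFM


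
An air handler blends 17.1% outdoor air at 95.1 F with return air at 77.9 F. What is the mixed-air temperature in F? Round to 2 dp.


T_mix = 77.9 + (17.1/100)*(95.1-77.9) = 80.84 F

80.84 F


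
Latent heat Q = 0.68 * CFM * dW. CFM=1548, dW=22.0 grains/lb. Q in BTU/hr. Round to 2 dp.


Q = 0.68 * 1548 * 22.0 = 23158.08 BTU/hr

23158.08 BTU/hr


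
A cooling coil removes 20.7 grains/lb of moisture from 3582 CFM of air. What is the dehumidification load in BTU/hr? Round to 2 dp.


Q = 0.68 * 3582 * 20.7 = 50420.23 BTU/hr

50420.23 BTU/hr


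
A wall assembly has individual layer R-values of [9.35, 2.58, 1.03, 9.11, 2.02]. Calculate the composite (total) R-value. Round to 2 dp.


R_total = 9.35 + 2.58 + 1.03 + 9.11 + 2.02 = 24.09

24.09


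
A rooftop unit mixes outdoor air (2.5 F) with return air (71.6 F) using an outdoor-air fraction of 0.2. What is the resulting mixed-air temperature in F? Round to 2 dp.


T_mix = 0.2*2.5 + 0.8*71.6 = 57.78 F

57.78 F


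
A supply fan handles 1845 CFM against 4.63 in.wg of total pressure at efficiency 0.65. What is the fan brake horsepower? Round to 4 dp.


BHP = 1845 * 4.63 / (6356 * 0.65) = 2.0677 hp

2.0677 hp


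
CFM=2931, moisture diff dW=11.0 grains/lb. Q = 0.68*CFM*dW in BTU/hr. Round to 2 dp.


Q = 0.68 * 2931 * 11.0 = 21923.88 BTU/hr

21923.88 BTU/hr


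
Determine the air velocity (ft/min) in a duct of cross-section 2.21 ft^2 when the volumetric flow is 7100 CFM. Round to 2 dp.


V = 7100 / 2.21 = 3212.67 ft/min

3212.67 ft/min


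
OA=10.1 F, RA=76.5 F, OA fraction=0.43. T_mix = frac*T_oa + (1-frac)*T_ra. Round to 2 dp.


T_mix = 0.43*10.1 + 0.57*76.5 = 47.95 F

47.95 F


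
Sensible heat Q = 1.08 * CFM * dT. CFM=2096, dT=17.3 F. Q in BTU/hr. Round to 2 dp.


Q = 1.08 * 2096 * 17.3 = 39161.66 BTU/hr

39161.66 BTU/hr


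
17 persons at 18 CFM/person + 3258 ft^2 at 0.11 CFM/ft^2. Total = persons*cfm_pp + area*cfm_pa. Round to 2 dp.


Total = 17*18 + 3258*0.11 = 664.38 CFM

664.38 CFM


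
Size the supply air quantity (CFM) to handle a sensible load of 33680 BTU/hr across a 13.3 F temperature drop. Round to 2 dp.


CFM = 33680 / (1.08 * 13.3) = 2344.75

2344.75 CFM


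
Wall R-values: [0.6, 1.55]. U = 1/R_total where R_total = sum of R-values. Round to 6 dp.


R_total = 0.6 + 1.55 = 2.15
U = 1/2.15 = 0.465116

0.465116


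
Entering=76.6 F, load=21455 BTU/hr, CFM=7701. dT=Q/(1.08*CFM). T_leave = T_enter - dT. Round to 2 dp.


dT = 21455/(1.08*7701) = 2.5796
T_leave = 76.6 - 2.5796 = 74.02 F

74.02 F


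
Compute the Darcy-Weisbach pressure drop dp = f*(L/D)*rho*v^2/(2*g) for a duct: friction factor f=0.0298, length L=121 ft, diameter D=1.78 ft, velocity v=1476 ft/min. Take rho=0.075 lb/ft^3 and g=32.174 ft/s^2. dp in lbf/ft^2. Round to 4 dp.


v_fps = 1476/60 = 24.6 ft/s
dp = 0.0298*(121/1.78)*0.075*24.6^2/(2*32.174) = 1.4288 lbf/ft^2

1.4288 lbf/ft^2
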